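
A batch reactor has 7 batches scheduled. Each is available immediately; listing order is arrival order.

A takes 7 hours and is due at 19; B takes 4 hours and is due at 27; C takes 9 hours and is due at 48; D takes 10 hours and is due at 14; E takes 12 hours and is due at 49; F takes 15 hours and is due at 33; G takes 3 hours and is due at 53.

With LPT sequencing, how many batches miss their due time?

LPT (decreasing processing time): F E D C A B G.
F: 0→15, due 33, tardiness 0
E: 15→27, due 49, tardiness 0
D: 27→37, due 14, tardiness 23
C: 37→46, due 48, tardiness 0
A: 46→53, due 19, tardiness 34
B: 53→57, due 27, tardiness 30
G: 57→60, due 53, tardiness 7
Late batches: 4.

4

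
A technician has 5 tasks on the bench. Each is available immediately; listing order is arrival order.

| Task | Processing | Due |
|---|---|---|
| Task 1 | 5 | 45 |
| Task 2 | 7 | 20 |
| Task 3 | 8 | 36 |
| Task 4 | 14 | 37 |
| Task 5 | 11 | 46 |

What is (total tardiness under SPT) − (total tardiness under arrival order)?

8

SPT (increasing processing time): Task 1 Task 2 Task 3 Task 5 Task 4.
Task 1: 0→5, due 45, tardiness 0
Task 2: 5→12, due 20, tardiness 0
Task 3: 12→20, due 36, tardiness 0
Task 5: 20→31, due 46, tardiness 0
Task 4: 31→45, due 37, tardiness 8
Sum = 0+0+0+0+8 = 8.
FIFO (arrival order): Task 1 Task 2 Task 3 Task 4 Task 5.
Task 1: 0→5, due 45, tardiness 0
Task 2: 5→12, due 20, tardiness 0
Task 3: 12→20, due 36, tardiness 0
Task 4: 20→34, due 37, tardiness 0
Task 5: 34→45, due 46, tardiness 0
Sum = 0+0+0+0+0 = 0.
Difference = 8 − 0 = 8.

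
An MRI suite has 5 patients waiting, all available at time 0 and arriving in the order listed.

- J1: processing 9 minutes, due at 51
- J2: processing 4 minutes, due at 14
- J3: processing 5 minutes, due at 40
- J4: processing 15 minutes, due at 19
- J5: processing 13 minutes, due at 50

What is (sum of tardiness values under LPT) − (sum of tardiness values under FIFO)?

20

LPT (decreasing processing time): J4 J5 J1 J3 J2.
J4: 0→15, due 19, tardiness 0
J5: 15→28, due 50, tardiness 0
J1: 28→37, due 51, tardiness 0
J3: 37→42, due 40, tardiness 2
J2: 42→46, due 14, tardiness 32
Sum = 0+0+0+2+32 = 34.
FIFO (arrival order): J1 J2 J3 J4 J5.
J1: 0→9, due 51, tardiness 0
J2: 9→13, due 14, tardiness 0
J3: 13→18, due 40, tardiness 0
J4: 18→33, due 19, tardiness 14
J5: 33→46, due 50, tardiness 0
Sum = 0+0+0+14+0 = 14.
Difference = 34 − 14 = 20.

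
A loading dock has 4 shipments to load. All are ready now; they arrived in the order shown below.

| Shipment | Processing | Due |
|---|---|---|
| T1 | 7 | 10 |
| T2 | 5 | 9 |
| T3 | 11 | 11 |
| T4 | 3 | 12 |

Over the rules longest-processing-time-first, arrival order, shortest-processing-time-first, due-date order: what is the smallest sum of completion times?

LPT (decreasing processing time): T3 T1 T2 T4.
T3: 0→11
T1: 11→18
T2: 18→23
T4: 23→26
Sum = 11+18+23+26 = 78.
FIFO (arrival order): T1 T2 T3 T4.
T1: 0→7
T2: 7→12
T3: 12→23
T4: 23→26
Sum = 7+12+23+26 = 68.
SPT (increasing processing time): T4 T2 T1 T3.
T4: 0→3
T2: 3→8
T1: 8→15
T3: 15→26
Sum = 3+8+15+26 = 52.
EDD (increasing due date): T2 T1 T3 T4.
T2: 0→5
T1: 5→12
T3: 12→23
T4: 23→26
Sum = 5+12+23+26 = 66.
LPT 78, FIFO 68, SPT 52, EDD 66 → minimum 52.

52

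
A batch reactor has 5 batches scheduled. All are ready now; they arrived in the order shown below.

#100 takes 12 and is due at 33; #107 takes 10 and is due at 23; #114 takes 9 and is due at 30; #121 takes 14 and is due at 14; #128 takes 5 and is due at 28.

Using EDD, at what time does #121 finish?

EDD (increasing due date): #121 #107 #128 #114 #100.
#121: 0→14

14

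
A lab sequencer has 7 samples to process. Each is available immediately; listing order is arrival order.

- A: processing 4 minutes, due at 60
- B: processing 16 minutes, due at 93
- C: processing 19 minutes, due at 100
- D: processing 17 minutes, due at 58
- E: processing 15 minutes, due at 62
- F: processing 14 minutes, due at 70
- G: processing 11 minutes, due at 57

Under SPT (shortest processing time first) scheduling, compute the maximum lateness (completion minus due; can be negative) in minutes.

19

SPT (increasing processing time): A G F E B D C.
A: 0→4, due 60, lateness -56
G: 4→15, due 57, lateness -42
F: 15→29, due 70, lateness -41
E: 29→44, due 62, lateness -18
B: 44→60, due 93, lateness -33
D: 60→77, due 58, lateness 19
C: 77→96, due 100, lateness -4
Maximum = 19.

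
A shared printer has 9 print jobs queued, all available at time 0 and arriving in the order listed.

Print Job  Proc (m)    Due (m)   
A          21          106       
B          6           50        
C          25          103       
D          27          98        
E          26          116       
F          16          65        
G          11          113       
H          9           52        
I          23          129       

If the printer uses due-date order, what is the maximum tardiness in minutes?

35

EDD (increasing due date): B H F D C A G E I.
B: 0→6, due 50, tardiness 0
H: 6→15, due 52, tardiness 0
F: 15→31, due 65, tardiness 0
D: 31→58, due 98, tardiness 0
C: 58→83, due 103, tardiness 0
A: 83→104, due 106, tardiness 0
G: 104→115, due 113, tardiness 2
E: 115→141, due 116, tardiness 25
I: 141→164, due 129, tardiness 35
Maximum = 35.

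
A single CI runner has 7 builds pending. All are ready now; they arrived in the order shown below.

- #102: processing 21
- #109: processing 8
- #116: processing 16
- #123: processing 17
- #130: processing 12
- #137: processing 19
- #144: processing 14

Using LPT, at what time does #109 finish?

107

LPT (decreasing processing time): #102 #137 #123 #116 #144 #130 #109.
#102: 0→21
#137: 21→40
#123: 40→57
#116: 57→73
#144: 73→87
#130: 87→99
#109: 99→107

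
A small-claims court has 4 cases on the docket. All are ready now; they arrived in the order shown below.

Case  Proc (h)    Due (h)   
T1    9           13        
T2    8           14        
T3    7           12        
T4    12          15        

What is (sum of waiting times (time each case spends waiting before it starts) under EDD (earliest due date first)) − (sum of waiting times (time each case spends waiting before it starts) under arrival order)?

-3

EDD (increasing due date): T3 T1 T2 T4.
T3: waits 0, runs 0→7
T1: waits 7, runs 7→16
T2: waits 16, runs 16→24
T4: waits 24, runs 24→36
Sum = 0+7+16+24 = 47.
FIFO (arrival order): T1 T2 T3 T4.
T1: waits 0, runs 0→9
T2: waits 9, runs 9→17
T3: waits 17, runs 17→24
T4: waits 24, runs 24→36
Sum = 0+9+17+24 = 50.
Difference = 47 − 50 = -3.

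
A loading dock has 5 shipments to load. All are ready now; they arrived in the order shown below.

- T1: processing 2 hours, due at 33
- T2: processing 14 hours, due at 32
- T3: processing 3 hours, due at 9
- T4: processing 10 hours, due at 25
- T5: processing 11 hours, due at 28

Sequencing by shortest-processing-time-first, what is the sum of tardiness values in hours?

8

SPT (increasing processing time): T1 T3 T4 T5 T2.
T1: 0→2, due 33, tardiness 0
T3: 2→5, due 9, tardiness 0
T4: 5→15, due 25, tardiness 0
T5: 15→26, due 28, tardiness 0
T2: 26→40, due 32, tardiness 8
Sum = 0+0+0+0+8 = 8.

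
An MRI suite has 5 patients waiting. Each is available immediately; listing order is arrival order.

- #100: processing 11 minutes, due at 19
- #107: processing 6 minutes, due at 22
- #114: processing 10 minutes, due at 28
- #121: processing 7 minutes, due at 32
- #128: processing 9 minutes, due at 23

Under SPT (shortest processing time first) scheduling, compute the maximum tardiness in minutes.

24

SPT (increasing processing time): #107 #121 #128 #114 #100.
#107: 0→6, due 22, tardiness 0
#121: 6→13, due 32, tardiness 0
#128: 13→22, due 23, tardiness 0
#114: 22→32, due 28, tardiness 4
#100: 32→43, due 19, tardiness 24
Maximum = 24.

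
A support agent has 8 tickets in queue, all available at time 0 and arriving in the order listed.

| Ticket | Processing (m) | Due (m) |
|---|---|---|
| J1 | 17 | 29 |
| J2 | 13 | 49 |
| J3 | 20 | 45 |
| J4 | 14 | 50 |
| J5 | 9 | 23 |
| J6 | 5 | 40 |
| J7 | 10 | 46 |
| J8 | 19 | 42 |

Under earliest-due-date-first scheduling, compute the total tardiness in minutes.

168

EDD (increasing due date): J5 J1 J6 J8 J3 J7 J2 J4.
J5: 0→9, due 23, tardiness 0
J1: 9→26, due 29, tardiness 0
J6: 26→31, due 40, tardiness 0
J8: 31→50, due 42, tardiness 8
J3: 50→70, due 45, tardiness 25
J7: 70→80, due 46, tardiness 34
J2: 80→93, due 49, tardiness 44
J4: 93→107, due 50, tardiness 57
Sum = 0+0+0+8+25+34+44+57 = 168.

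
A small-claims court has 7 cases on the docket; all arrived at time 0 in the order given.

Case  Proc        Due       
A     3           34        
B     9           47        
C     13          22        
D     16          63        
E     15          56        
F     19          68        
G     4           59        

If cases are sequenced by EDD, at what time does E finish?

EDD (increasing due date): C A B E G D F.
C: 0→13
A: 13→16
B: 16→25
E: 25→40

40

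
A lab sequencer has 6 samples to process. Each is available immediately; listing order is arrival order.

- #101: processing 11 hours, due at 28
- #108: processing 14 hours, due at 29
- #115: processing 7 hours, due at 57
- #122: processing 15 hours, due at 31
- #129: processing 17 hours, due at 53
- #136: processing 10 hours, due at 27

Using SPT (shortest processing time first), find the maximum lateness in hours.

26

SPT (increasing processing time): #115 #136 #101 #108 #122 #129.
#115: 0→7, due 57, lateness -50
#136: 7→17, due 27, lateness -10
#101: 17→28, due 28, lateness 0
#108: 28→42, due 29, lateness 13
#122: 42→57, due 31, lateness 26
#129: 57→74, due 53, lateness 21
Maximum = 26.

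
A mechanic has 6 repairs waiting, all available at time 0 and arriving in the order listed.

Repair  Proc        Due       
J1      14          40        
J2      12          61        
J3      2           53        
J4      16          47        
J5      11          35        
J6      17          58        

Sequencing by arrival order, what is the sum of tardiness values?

34

FIFO (arrival order): J1 J2 J3 J4 J5 J6.
J1: 0→14, due 40, tardiness 0
J2: 14→26, due 61, tardiness 0
J3: 26→28, due 53, tardiness 0
J4: 28→44, due 47, tardiness 0
J5: 44→55, due 35, tardiness 20
J6: 55→72, due 58, tardiness 14
Sum = 0+0+0+0+20+14 = 34.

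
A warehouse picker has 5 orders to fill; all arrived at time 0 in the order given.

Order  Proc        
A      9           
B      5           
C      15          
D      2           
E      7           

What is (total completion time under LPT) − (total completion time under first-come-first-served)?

LPT (decreasing processing time): C A E B D.
C: 0→15
A: 15→24
E: 24→31
B: 31→36
D: 36→38
Sum = 15+24+31+36+38 = 144.
FIFO (arrival order): A B C D E.
A: 0→9
B: 9→14
C: 14→29
D: 29→31
E: 31→38
Sum = 9+14+29+31+38 = 121.
Difference = 144 − 121 = 23.

23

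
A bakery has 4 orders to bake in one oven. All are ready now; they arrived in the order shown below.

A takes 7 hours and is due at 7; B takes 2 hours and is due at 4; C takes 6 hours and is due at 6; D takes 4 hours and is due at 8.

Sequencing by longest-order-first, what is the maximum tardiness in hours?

15

LPT (decreasing processing time): A C D B.
A: 0→7, due 7, tardiness 0
C: 7→13, due 6, tardiness 7
D: 13→17, due 8, tardiness 9
B: 17→19, due 4, tardiness 15
Maximum = 15.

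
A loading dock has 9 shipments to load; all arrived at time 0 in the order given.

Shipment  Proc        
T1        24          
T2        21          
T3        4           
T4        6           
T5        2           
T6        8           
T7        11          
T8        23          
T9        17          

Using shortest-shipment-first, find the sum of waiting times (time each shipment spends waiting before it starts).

280

SPT (increasing processing time): T5 T3 T4 T6 T7 T9 T2 T8 T1.
T5: waits 0, runs 0→2
T3: waits 2, runs 2→6
T4: waits 6, runs 6→12
T6: waits 12, runs 12→20
T7: waits 20, runs 20→31
T9: waits 31, runs 31→48
T2: waits 48, runs 48→69
T8: waits 69, runs 69→92
T1: waits 92, runs 92→116
Sum = 0+2+6+12+20+31+48+69+92 = 280.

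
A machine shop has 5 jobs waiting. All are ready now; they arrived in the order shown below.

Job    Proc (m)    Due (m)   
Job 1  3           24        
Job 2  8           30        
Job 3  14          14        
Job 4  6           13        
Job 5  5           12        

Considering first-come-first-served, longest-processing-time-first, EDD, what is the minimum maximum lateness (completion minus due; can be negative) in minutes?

11

FIFO (arrival order): Job 1 Job 2 Job 3 Job 4 Job 5.
Job 1: 0→3, due 24, lateness -21
Job 2: 3→11, due 30, lateness -19
Job 3: 11→25, due 14, lateness 11
Job 4: 25→31, due 13, lateness 18
Job 5: 31→36, due 12, lateness 24
Maximum = 24.
LPT (decreasing processing time): Job 3 Job 2 Job 4 Job 5 Job 1.
Job 3: 0→14, due 14, lateness 0
Job 2: 14→22, due 30, lateness -8
Job 4: 22→28, due 13, lateness 15
Job 5: 28→33, due 12, lateness 21
Job 1: 33→36, due 24, lateness 12
Maximum = 21.
EDD (increasing due date): Job 5 Job 4 Job 3 Job 1 Job 2.
Job 5: 0→5, due 12, lateness -7
Job 4: 5→11, due 13, lateness -2
Job 3: 11→25, due 14, lateness 11
Job 1: 25→28, due 24, lateness 4
Job 2: 28→36, due 30, lateness 6
Maximum = 11.
FIFO 24, LPT 21, EDD 11 → minimum 11.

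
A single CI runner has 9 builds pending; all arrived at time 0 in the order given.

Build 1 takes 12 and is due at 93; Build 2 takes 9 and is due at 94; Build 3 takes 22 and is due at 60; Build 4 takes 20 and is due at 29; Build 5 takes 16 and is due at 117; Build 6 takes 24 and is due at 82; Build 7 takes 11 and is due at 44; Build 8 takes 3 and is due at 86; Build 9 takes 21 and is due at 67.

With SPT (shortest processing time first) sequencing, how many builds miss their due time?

4

SPT (increasing processing time): Build 8 Build 2 Build 7 Build 1 Build 5 Build 4 Build 9 Build 3 Build 6.
Build 8: 0→3, due 86, tardiness 0
Build 2: 3→12, due 94, tardiness 0
Build 7: 12→23, due 44, tardiness 0
Build 1: 23→35, due 93, tardiness 0
Build 5: 35→51, due 117, tardiness 0
Build 4: 51→71, due 29, tardiness 42
Build 9: 71→92, due 67, tardiness 25
Build 3: 92→114, due 60, tardiness 54
Build 6: 114→138, due 82, tardiness 56
Late builds: 4.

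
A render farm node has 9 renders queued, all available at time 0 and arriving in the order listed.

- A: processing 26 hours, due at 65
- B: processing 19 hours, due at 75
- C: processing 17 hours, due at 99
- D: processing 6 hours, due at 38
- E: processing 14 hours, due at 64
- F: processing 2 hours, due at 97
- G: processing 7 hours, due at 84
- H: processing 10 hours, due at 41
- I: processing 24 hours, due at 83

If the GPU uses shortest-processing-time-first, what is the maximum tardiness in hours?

SPT (increasing processing time): F D G H E C B I A.
F: 0→2, due 97, tardiness 0
D: 2→8, due 38, tardiness 0
G: 8→15, due 84, tardiness 0
H: 15→25, due 41, tardiness 0
E: 25→39, due 64, tardiness 0
C: 39→56, due 99, tardiness 0
B: 56→75, due 75, tardiness 0
I: 75→99, due 83, tardiness 16
A: 99→125, due 65, tardiness 60
Maximum = 60.

60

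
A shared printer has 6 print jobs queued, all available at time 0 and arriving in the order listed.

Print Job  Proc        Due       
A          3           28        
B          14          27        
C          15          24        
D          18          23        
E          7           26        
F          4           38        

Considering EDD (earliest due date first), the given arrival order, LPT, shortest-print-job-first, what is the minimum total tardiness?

EDD (increasing due date): D C E B A F.
D: 0→18, due 23, tardiness 0
C: 18→33, due 24, tardiness 9
E: 33→40, due 26, tardiness 14
B: 40→54, due 27, tardiness 27
A: 54→57, due 28, tardiness 29
F: 57→61, due 38, tardiness 23
Sum = 0+9+14+27+29+23 = 102.
FIFO (arrival order): A B C D E F.
A: 0→3, due 28, tardiness 0
B: 3→17, due 27, tardiness 0
C: 17→32, due 24, tardiness 8
D: 32→50, due 23, tardiness 27
E: 50→57, due 26, tardiness 31
F: 57→61, due 38, tardiness 23
Sum = 0+0+8+27+31+23 = 89.
LPT (decreasing processing time): D C B E F A.
D: 0→18, due 23, tardiness 0
C: 18→33, due 24, tardiness 9
B: 33→47, due 27, tardiness 20
E: 47→54, due 26, tardiness 28
F: 54→58, due 38, tardiness 20
A: 58→61, due 28, tardiness 33
Sum = 0+9+20+28+20+33 = 110.
SPT (increasing processing time): A F E B C D.
A: 0→3, due 28, tardiness 0
F: 3→7, due 38, tardiness 0
E: 7→14, due 26, tardiness 0
B: 14→28, due 27, tardiness 1
C: 28→43, due 24, tardiness 19
D: 43→61, due 23, tardiness 38
Sum = 0+0+0+1+19+38 = 58.
EDD 102, FIFO 89, LPT 110, SPT 58 → minimum 58.

58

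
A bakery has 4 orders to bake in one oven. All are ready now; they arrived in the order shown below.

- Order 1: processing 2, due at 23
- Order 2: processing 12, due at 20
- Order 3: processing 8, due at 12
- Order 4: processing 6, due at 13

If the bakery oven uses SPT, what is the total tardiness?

12

SPT (increasing processing time): Order 1 Order 4 Order 3 Order 2.
Order 1: 0→2, due 23, tardiness 0
Order 4: 2→8, due 13, tardiness 0
Order 3: 8→16, due 12, tardiness 4
Order 2: 16→28, due 20, tardiness 8
Sum = 0+0+4+8 = 12.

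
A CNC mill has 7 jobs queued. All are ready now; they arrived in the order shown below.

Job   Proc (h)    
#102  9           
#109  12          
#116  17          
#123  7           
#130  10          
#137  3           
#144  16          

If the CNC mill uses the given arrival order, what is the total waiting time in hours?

226

FIFO (arrival order): #102 #109 #116 #123 #130 #137 #144.
#102: waits 0, runs 0→9
#109: waits 9, runs 9→21
#116: waits 21, runs 21→38
#123: waits 38, runs 38→45
#130: waits 45, runs 45→55
#137: waits 55, runs 55→58
#144: waits 58, runs 58→74
Sum = 0+9+21+38+45+55+58 = 226.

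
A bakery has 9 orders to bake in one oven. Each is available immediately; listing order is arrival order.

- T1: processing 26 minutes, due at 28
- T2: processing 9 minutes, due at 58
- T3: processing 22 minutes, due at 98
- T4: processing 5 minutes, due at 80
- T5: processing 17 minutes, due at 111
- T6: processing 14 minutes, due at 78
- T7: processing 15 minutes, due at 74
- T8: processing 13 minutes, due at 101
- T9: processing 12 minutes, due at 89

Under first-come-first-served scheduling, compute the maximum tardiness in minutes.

44

FIFO (arrival order): T1 T2 T3 T4 T5 T6 T7 T8 T9.
T1: 0→26, due 28, tardiness 0
T2: 26→35, due 58, tardiness 0
T3: 35→57, due 98, tardiness 0
T4: 57→62, due 80, tardiness 0
T5: 62→79, due 111, tardiness 0
T6: 79→93, due 78, tardiness 15
T7: 93→108, due 74, tardiness 34
T8: 108→121, due 101, tardiness 20
T9: 121→133, due 89, tardiness 44
Maximum = 44.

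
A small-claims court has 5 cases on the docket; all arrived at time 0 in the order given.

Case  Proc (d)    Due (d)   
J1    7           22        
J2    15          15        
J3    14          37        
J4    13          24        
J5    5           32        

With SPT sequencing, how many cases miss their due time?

3

SPT (increasing processing time): J5 J1 J4 J3 J2.
J5: 0→5, due 32, tardiness 0
J1: 5→12, due 22, tardiness 0
J4: 12→25, due 24, tardiness 1
J3: 25→39, due 37, tardiness 2
J2: 39→54, due 15, tardiness 39
Late cases: 3.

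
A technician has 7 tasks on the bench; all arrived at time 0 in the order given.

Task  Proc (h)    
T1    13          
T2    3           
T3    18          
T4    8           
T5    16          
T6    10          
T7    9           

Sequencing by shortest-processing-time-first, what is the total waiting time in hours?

166

SPT (increasing processing time): T2 T4 T7 T6 T1 T5 T3.
T2: waits 0, runs 0→3
T4: waits 3, runs 3→11
T7: waits 11, runs 11→20
T6: waits 20, runs 20→30
T1: waits 30, runs 30→43
T5: waits 43, runs 43→59
T3: waits 59, runs 59→77
Sum = 0+3+11+20+30+43+59 = 166.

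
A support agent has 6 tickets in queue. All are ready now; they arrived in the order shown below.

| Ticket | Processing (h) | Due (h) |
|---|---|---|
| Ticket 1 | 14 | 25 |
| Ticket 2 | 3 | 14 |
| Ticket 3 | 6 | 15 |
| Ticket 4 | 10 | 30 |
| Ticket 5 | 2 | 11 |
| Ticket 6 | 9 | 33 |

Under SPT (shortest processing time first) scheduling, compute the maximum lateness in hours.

19

SPT (increasing processing time): Ticket 5 Ticket 2 Ticket 3 Ticket 6 Ticket 4 Ticket 1.
Ticket 5: 0→2, due 11, lateness -9
Ticket 2: 2→5, due 14, lateness -9
Ticket 3: 5→11, due 15, lateness -4
Ticket 6: 11→20, due 33, lateness -13
Ticket 4: 20→30, due 30, lateness 0
Ticket 1: 30→44, due 25, lateness 19
Maximum = 19.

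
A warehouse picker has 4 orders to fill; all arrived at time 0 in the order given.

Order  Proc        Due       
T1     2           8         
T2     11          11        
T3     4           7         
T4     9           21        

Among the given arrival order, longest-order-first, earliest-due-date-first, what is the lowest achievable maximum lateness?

6

FIFO (arrival order): T1 T2 T3 T4.
T1: 0→2, due 8, lateness -6
T2: 2→13, due 11, lateness 2
T3: 13→17, due 7, lateness 10
T4: 17→26, due 21, lateness 5
Maximum = 10.
LPT (decreasing processing time): T2 T4 T3 T1.
T2: 0→11, due 11, lateness 0
T4: 11→20, due 21, lateness -1
T3: 20→24, due 7, lateness 17
T1: 24→26, due 8, lateness 18
Maximum = 18.
EDD (increasing due date): T3 T1 T2 T4.
T3: 0→4, due 7, lateness -3
T1: 4→6, due 8, lateness -2
T2: 6→17, due 11, lateness 6
T4: 17→26, due 21, lateness 5
Maximum = 6.
FIFO 10, LPT 18, EDD 6 → minimum 6.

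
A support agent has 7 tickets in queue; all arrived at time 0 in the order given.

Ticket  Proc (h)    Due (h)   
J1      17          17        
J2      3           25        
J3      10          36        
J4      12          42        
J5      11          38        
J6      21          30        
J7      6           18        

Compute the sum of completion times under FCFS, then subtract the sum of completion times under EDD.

-2

FIFO (arrival order): J1 J2 J3 J4 J5 J6 J7.
J1: 0→17
J2: 17→20
J3: 20→30
J4: 30→42
J5: 42→53
J6: 53→74
J7: 74→80
Sum = 17+20+30+42+53+74+80 = 316.
EDD (increasing due date): J1 J7 J2 J6 J3 J5 J4.
J1: 0→17
J7: 17→23
J2: 23→26
J6: 26→47
J3: 47→57
J5: 57→68
J4: 68→80
Sum = 17+23+26+47+57+68+80 = 318.
Difference = 316 − 318 = -2.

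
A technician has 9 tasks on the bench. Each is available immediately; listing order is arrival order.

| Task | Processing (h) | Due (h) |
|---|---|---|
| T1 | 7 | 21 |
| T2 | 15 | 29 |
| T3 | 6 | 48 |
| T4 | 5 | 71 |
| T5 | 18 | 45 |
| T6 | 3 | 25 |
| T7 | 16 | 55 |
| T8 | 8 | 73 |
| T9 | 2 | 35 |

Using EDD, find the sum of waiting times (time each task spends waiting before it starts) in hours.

EDD (increasing due date): T1 T6 T2 T9 T5 T3 T7 T4 T8.
T1: waits 0, runs 0→7
T6: waits 7, runs 7→10
T2: waits 10, runs 10→25
T9: waits 25, runs 25→27
T5: waits 27, runs 27→45
T3: waits 45, runs 45→51
T7: waits 51, runs 51→67
T4: waits 67, runs 67→72
T8: waits 72, runs 72→80
Sum = 0+7+10+25+27+45+51+67+72 = 304.

304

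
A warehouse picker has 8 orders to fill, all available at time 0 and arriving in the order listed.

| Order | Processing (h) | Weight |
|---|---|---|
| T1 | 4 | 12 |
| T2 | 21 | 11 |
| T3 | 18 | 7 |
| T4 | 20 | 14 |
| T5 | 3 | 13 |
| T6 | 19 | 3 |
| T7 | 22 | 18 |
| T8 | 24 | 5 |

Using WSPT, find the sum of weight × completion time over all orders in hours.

3670

WSPT (decreasing weight/processing-time ratio): T5 T1 T7 T4 T2 T3 T8 T6.
T5: finishes 3, weight 13, w·C = 39
T1: finishes 7, weight 12, w·C = 84
T7: finishes 29, weight 18, w·C = 522
T4: finishes 49, weight 14, w·C = 686
T2: finishes 70, weight 11, w·C = 770
T3: finishes 88, weight 7, w·C = 616
T8: finishes 112, weight 5, w·C = 560
T6: finishes 131, weight 3, w·C = 393
Sum = 39+84+522+686+770+616+560+393 = 3670.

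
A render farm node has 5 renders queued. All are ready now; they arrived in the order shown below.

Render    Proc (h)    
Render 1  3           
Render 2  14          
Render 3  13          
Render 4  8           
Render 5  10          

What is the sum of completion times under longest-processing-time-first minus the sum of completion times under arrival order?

35

LPT (decreasing processing time): Render 2 Render 3 Render 5 Render 4 Render 1.
Render 2: 0→14
Render 3: 14→27
Render 5: 27→37
Render 4: 37→45
Render 1: 45→48
Sum = 14+27+37+45+48 = 171.
FIFO (arrival order): Render 1 Render 2 Render 3 Render 4 Render 5.
Render 1: 0→3
Render 2: 3→17
Render 3: 17→30
Render 4: 30→38
Render 5: 38→48
Sum = 3+17+30+38+48 = 136.
Difference = 171 − 136 = 35.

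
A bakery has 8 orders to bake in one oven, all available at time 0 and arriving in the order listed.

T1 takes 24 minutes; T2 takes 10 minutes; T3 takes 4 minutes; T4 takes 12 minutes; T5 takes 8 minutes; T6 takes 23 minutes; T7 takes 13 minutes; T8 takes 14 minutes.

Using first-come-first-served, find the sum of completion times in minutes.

487

FIFO (arrival order): T1 T2 T3 T4 T5 T6 T7 T8.
T1: 0→24
T2: 24→34
T3: 34→38
T4: 38→50
T5: 50→58
T6: 58→81
T7: 81→94
T8: 94→108
Sum = 24+34+38+50+58+81+94+108 = 487.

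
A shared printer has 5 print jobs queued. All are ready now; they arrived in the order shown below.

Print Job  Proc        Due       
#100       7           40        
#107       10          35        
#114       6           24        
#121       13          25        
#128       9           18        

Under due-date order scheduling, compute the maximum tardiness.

5

EDD (increasing due date): #128 #114 #121 #107 #100.
#128: 0→9, due 18, tardiness 0
#114: 9→15, due 24, tardiness 0
#121: 15→28, due 25, tardiness 3
#107: 28→38, due 35, tardiness 3
#100: 38→45, due 40, tardiness 5
Maximum = 5.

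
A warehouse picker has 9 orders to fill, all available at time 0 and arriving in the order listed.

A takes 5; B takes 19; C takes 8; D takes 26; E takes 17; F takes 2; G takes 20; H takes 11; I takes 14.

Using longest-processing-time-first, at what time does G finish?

46

LPT (decreasing processing time): D G B E I H C A F.
D: 0→26
G: 26→46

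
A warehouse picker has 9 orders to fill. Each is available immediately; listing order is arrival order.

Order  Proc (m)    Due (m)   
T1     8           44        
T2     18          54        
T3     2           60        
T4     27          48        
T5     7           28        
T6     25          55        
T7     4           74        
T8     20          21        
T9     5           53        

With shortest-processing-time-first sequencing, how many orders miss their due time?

3

SPT (increasing processing time): T3 T7 T9 T5 T1 T2 T8 T6 T4.
T3: 0→2, due 60, tardiness 0
T7: 2→6, due 74, tardiness 0
T9: 6→11, due 53, tardiness 0
T5: 11→18, due 28, tardiness 0
T1: 18→26, due 44, tardiness 0
T2: 26→44, due 54, tardiness 0
T8: 44→64, due 21, tardiness 43
T6: 64→89, due 55, tardiness 34
T4: 89→116, due 48, tardiness 68
Late orders: 3.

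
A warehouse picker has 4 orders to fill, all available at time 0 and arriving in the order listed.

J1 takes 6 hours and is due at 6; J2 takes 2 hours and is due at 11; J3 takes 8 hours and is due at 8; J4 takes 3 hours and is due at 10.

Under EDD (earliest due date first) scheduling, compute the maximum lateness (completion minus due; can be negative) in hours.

8

EDD (increasing due date): J1 J3 J4 J2.
J1: 0→6, due 6, lateness 0
J3: 6→14, due 8, lateness 6
J4: 14→17, due 10, lateness 7
J2: 17→19, due 11, lateness 8
Maximum = 8.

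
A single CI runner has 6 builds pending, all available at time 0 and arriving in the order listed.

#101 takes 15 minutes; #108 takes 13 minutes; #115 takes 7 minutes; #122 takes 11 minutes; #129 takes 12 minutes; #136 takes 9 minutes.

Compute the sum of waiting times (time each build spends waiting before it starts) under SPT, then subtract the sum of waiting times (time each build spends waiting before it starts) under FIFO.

-41

SPT (increasing processing time): #115 #136 #122 #129 #108 #101.
#115: waits 0, runs 0→7
#136: waits 7, runs 7→16
#122: waits 16, runs 16→27
#129: waits 27, runs 27→39
#108: waits 39, runs 39→52
#101: waits 52, runs 52→67
Sum = 0+7+16+27+39+52 = 141.
FIFO (arrival order): #101 #108 #115 #122 #129 #136.
#101: waits 0, runs 0→15
#108: waits 15, runs 15→28
#115: waits 28, runs 28→35
#122: waits 35, runs 35→46
#129: waits 46, runs 46→58
#136: waits 58, runs 58→67
Sum = 0+15+28+35+46+58 = 182.
Difference = 141 − 182 = -41.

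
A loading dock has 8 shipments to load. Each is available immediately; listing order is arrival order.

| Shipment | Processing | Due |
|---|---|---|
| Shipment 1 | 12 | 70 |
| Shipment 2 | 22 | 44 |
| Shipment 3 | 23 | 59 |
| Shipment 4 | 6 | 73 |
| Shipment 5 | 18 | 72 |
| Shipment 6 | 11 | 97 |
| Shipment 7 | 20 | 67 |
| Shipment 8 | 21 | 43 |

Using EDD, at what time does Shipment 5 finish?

116

EDD (increasing due date): Shipment 8 Shipment 2 Shipment 3 Shipment 7 Shipment 1 Shipment 5 Shipment 4 Shipment 6.
Shipment 8: 0→21
Shipment 2: 21→43
Shipment 3: 43→66
Shipment 7: 66→86
Shipment 1: 86→98
Shipment 5: 98→116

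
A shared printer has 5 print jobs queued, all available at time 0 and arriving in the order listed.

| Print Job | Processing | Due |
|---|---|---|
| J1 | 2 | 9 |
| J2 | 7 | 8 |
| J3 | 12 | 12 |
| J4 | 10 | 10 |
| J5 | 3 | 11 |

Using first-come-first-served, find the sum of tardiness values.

FIFO (arrival order): J1 J2 J3 J4 J5.
J1: 0→2, due 9, tardiness 0
J2: 2→9, due 8, tardiness 1
J3: 9→21, due 12, tardiness 9
J4: 21→31, due 10, tardiness 21
J5: 31→34, due 11, tardiness 23
Sum = 0+1+9+21+23 = 54.

54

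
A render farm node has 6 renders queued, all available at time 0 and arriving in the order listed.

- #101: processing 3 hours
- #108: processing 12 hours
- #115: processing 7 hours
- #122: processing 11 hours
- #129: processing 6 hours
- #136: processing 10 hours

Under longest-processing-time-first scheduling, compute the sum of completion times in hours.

LPT (decreasing processing time): #108 #122 #136 #115 #129 #101.
#108: 0→12
#122: 12→23
#136: 23→33
#115: 33→40
#129: 40→46
#101: 46→49
Sum = 12+23+33+40+46+49 = 203.

203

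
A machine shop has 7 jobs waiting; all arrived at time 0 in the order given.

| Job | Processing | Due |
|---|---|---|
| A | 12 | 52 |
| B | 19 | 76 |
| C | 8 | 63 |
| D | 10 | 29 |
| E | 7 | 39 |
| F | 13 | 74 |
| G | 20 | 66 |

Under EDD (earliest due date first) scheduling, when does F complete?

70

EDD (increasing due date): D E A C G F B.
D: 0→10
E: 10→17
A: 17→29
C: 29→37
G: 37→57
F: 57→70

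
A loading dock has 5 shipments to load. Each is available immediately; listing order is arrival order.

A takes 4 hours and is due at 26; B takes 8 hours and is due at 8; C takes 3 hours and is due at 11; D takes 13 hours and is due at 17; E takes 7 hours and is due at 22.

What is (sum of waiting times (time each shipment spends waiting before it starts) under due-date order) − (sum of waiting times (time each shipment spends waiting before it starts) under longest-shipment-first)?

-20

EDD (increasing due date): B C D E A.
B: waits 0, runs 0→8
C: waits 8, runs 8→11
D: waits 11, runs 11→24
E: waits 24, runs 24→31
A: waits 31, runs 31→35
Sum = 0+8+11+24+31 = 74.
LPT (decreasing processing time): D B E A C.
D: waits 0, runs 0→13
B: waits 13, runs 13→21
E: waits 21, runs 21→28
A: waits 28, runs 28→32
C: waits 32, runs 32→35
Sum = 0+13+21+28+32 = 94.
Difference = 74 − 94 = -20.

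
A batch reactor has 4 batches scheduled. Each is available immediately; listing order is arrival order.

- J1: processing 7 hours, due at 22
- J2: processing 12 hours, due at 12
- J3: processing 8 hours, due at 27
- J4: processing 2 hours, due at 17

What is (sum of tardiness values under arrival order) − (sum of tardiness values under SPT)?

2

FIFO (arrival order): J1 J2 J3 J4.
J1: 0→7, due 22, tardiness 0
J2: 7→19, due 12, tardiness 7
J3: 19→27, due 27, tardiness 0
J4: 27→29, due 17, tardiness 12
Sum = 0+7+0+12 = 19.
SPT (increasing processing time): J4 J1 J3 J2.
J4: 0→2, due 17, tardiness 0
J1: 2→9, due 22, tardiness 0
J3: 9→17, due 27, tardiness 0
J2: 17→29, due 12, tardiness 17
Sum = 0+0+0+17 = 17.
Difference = 19 − 17 = 2.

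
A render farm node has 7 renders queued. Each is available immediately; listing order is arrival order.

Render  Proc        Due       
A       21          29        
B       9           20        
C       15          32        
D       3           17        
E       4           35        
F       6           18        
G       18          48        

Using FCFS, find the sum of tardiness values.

139

FIFO (arrival order): A B C D E F G.
A: 0→21, due 29, tardiness 0
B: 21→30, due 20, tardiness 10
C: 30→45, due 32, tardiness 13
D: 45→48, due 17, tardiness 31
E: 48→52, due 35, tardiness 17
F: 52→58, due 18, tardiness 40
G: 58→76, due 48, tardiness 28
Sum = 0+10+13+31+17+40+28 = 139.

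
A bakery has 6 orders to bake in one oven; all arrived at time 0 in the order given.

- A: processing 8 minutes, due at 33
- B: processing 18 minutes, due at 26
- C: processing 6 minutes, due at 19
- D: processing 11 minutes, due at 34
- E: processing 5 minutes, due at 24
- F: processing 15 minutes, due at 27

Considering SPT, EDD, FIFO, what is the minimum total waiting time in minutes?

110

SPT (increasing processing time): E C A D F B.
E: waits 0, runs 0→5
C: waits 5, runs 5→11
A: waits 11, runs 11→19
D: waits 19, runs 19→30
F: waits 30, runs 30→45
B: waits 45, runs 45→63
Sum = 0+5+11+19+30+45 = 110.
EDD (increasing due date): C E B F A D.
C: waits 0, runs 0→6
E: waits 6, runs 6→11
B: waits 11, runs 11→29
F: waits 29, runs 29→44
A: waits 44, runs 44→52
D: waits 52, runs 52→63
Sum = 0+6+11+29+44+52 = 142.
FIFO (arrival order): A B C D E F.
A: waits 0, runs 0→8
B: waits 8, runs 8→26
C: waits 26, runs 26→32
D: waits 32, runs 32→43
E: waits 43, runs 43→48
F: waits 48, runs 48→63
Sum = 0+8+26+32+43+48 = 157.
SPT 110, EDD 142, FIFO 157 → minimum 110.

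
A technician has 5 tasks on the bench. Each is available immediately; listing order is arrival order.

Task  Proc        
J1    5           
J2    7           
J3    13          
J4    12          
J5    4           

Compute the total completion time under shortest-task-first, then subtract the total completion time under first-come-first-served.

SPT (increasing processing time): J5 J1 J2 J4 J3.
J5: 0→4
J1: 4→9
J2: 9→16
J4: 16→28
J3: 28→41
Sum = 4+9+16+28+41 = 98.
FIFO (arrival order): J1 J2 J3 J4 J5.
J1: 0→5
J2: 5→12
J3: 12→25
J4: 25→37
J5: 37→41
Sum = 5+12+25+37+41 = 120.
Difference = 98 − 120 = -22.

-22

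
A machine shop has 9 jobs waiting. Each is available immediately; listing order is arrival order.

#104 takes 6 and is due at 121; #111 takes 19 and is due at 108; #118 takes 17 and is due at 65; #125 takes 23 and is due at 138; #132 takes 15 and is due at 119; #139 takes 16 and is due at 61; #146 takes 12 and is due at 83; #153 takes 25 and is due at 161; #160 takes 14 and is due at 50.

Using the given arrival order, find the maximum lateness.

FIFO (arrival order): #104 #111 #118 #125 #132 #139 #146 #153 #160.
#104: 0→6, due 121, lateness -115
#111: 6→25, due 108, lateness -83
#118: 25→42, due 65, lateness -23
#125: 42→65, due 138, lateness -73
#132: 65→80, due 119, lateness -39
#139: 80→96, due 61, lateness 35
#146: 96→108, due 83, lateness 25
#153: 108→133, due 161, lateness -28
#160: 133→147, due 50, lateness 97
Maximum = 97.

97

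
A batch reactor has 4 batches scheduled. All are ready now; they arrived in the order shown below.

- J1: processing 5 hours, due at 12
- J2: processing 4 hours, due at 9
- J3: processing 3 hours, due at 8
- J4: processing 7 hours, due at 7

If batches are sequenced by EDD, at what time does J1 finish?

19

EDD (increasing due date): J4 J3 J2 J1.
J4: 0→7
J3: 7→10
J2: 10→14
J1: 14→19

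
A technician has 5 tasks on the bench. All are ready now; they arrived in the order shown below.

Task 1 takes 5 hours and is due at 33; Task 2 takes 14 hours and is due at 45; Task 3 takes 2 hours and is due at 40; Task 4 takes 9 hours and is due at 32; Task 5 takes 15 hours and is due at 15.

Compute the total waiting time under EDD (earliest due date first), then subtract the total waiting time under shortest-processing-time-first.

44

EDD (increasing due date): Task 5 Task 4 Task 1 Task 3 Task 2.
Task 5: waits 0, runs 0→15
Task 4: waits 15, runs 15→24
Task 1: waits 24, runs 24→29
Task 3: waits 29, runs 29→31
Task 2: waits 31, runs 31→45
Sum = 0+15+24+29+31 = 99.
SPT (increasing processing time): Task 3 Task 1 Task 4 Task 2 Task 5.
Task 3: waits 0, runs 0→2
Task 1: waits 2, runs 2→7
Task 4: waits 7, runs 7→16
Task 2: waits 16, runs 16→30
Task 5: waits 30, runs 30→45
Sum = 0+2+7+16+30 = 55.
Difference = 99 − 55 = 44.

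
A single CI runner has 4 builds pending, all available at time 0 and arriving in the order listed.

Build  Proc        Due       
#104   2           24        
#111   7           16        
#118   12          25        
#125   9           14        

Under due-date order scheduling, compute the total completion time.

73

EDD (increasing due date): #125 #111 #104 #118.
#125: 0→9
#111: 9→16
#104: 16→18
#118: 18→30
Sum = 9+16+18+30 = 73.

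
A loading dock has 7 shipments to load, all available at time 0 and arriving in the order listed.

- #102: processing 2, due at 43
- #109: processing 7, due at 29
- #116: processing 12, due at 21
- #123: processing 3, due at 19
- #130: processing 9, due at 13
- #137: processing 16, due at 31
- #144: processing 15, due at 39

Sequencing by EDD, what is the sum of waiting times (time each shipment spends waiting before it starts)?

EDD (increasing due date): #130 #123 #116 #109 #137 #144 #102.
#130: waits 0, runs 0→9
#123: waits 9, runs 9→12
#116: waits 12, runs 12→24
#109: waits 24, runs 24→31
#137: waits 31, runs 31→47
#144: waits 47, runs 47→62
#102: waits 62, runs 62→64
Sum = 0+9+12+24+31+47+62 = 185.

185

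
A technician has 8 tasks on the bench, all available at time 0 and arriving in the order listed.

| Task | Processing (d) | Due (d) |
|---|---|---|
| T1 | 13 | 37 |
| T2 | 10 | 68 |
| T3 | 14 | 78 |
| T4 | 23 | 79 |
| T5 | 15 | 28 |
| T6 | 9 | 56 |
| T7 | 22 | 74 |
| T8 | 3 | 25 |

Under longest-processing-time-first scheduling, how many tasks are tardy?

LPT (decreasing processing time): T4 T7 T5 T3 T1 T2 T6 T8.
T4: 0→23, due 79, tardiness 0
T7: 23→45, due 74, tardiness 0
T5: 45→60, due 28, tardiness 32
T3: 60→74, due 78, tardiness 0
T1: 74→87, due 37, tardiness 50
T2: 87→97, due 68, tardiness 29
T6: 97→106, due 56, tardiness 50
T8: 106→109, due 25, tardiness 84
Late tasks: 5.

5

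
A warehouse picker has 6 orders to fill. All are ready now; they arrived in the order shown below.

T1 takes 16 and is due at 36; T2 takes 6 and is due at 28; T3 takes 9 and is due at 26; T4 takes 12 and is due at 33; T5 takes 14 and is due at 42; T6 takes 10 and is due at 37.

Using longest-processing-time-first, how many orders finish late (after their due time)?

LPT (decreasing processing time): T1 T5 T4 T6 T3 T2.
T1: 0→16, due 36, tardiness 0
T5: 16→30, due 42, tardiness 0
T4: 30→42, due 33, tardiness 9
T6: 42→52, due 37, tardiness 15
T3: 52→61, due 26, tardiness 35
T2: 61→67, due 28, tardiness 39
Late orders: 4.

4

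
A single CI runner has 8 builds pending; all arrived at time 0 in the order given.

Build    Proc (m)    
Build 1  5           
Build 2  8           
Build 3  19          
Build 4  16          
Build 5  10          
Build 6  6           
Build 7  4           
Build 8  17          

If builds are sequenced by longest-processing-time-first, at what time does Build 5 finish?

LPT (decreasing processing time): Build 3 Build 8 Build 4 Build 5 Build 2 Build 6 Build 1 Build 7.
Build 3: 0→19
Build 8: 19→36
Build 4: 36→52
Build 5: 52→62

62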